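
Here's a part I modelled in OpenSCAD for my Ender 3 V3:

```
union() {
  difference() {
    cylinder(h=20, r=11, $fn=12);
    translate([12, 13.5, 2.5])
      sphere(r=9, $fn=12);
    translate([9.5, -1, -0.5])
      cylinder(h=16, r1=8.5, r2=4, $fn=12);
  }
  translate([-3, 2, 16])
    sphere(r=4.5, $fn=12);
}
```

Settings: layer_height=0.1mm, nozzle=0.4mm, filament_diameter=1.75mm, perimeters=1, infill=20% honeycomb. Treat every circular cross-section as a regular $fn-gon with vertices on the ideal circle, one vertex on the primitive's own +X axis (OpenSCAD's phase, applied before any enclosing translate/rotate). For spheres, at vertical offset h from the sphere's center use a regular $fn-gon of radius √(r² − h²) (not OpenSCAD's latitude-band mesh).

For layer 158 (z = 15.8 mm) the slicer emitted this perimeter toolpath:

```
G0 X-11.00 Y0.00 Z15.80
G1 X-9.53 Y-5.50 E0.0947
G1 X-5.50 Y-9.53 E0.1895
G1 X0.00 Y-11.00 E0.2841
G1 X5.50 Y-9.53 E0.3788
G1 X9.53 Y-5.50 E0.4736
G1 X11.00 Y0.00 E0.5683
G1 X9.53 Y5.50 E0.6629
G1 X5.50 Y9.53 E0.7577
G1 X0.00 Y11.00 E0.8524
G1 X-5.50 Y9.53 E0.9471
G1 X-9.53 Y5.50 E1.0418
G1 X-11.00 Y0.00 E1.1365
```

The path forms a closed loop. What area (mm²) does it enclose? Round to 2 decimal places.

363.14 mm²

Apply the shoelace formula to the sequence of (X, Y) vertices; enclosed area = 363.14 mm².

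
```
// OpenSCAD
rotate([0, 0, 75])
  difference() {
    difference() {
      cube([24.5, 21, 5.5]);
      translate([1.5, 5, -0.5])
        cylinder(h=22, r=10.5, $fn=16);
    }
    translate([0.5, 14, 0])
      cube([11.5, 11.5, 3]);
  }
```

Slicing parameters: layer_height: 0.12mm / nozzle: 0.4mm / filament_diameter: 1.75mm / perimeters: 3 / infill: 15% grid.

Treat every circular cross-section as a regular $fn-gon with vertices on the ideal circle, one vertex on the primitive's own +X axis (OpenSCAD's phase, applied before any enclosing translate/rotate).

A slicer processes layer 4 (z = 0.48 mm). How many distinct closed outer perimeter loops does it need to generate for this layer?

At z = 0.48 mm: the 24.5×21 cube contributes its full rectangle; the r=10.5 cylinder at (1.5, 5) contributes a regular 16-gon of circumradius 10.5; After the difference (first − rest): starting from the 24.5×21 cube, the r=10.5 cylinder at (1.5, 5) partially overlaps it — only the 157.20 mm² overlap (of its 337.53 mm²) is removed, clipping the outline — 1 connected region; the cube at (0.5, 14) (footprint 11.5×11.5) is included at this height; Subtracting the remaining from the first: starting from that combined region, the 11.5×11.5 cube at (0.5, 14) partially overlaps it — only the 74.31 mm² overlap (of its 132.25 mm²) is removed, clipping the outline — 2 connected regions; (whole slice rotated 75° about Z — lengths, areas and connectivity unchanged). The result has 2 disconnected regions.

2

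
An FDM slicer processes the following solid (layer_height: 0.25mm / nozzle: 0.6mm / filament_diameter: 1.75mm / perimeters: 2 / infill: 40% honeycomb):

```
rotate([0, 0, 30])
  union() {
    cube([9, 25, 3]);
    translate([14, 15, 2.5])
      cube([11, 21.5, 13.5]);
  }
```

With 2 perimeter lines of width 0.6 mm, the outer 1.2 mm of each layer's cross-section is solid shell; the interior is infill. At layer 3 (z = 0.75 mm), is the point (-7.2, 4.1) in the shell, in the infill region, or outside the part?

outside

At z = 0.75 mm: the cube is present — its section is the full 9×25 rectangle; the cube at (14, 15) is absent (z outside [2.5, 16]); Combining (union): only the 9×25 cube is present, so the union is just that shape — 1 connected region; (whole slice rotated 30° about Z — lengths, areas and connectivity unchanged). Overall, the cross-section is a single solid region. Undo the 30° rotation: the query point maps to (-4.185, 7.151) in the un-rotated model frame. The nearest boundary edge runs (0.00, 25.00)→(0.00, 0.00); distance from the point to it = 4.19 mm. The point is not inside any of the regions above, so it lies outside the cross-section (4.19 mm from the nearest boundary).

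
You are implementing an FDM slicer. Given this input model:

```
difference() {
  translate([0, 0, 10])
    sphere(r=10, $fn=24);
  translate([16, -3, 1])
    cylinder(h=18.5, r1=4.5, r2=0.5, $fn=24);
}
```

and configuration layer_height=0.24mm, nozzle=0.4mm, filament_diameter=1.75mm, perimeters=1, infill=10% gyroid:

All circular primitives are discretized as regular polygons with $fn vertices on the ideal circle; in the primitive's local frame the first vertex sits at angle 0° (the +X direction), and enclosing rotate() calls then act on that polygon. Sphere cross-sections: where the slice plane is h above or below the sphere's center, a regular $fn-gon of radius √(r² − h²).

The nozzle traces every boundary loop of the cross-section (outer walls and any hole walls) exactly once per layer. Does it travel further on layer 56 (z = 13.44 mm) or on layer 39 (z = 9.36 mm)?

layer 39 (z = 9.36 mm)

Layer 56 (z = 13.44): the r=10 sphere contributes a regular 24-gon of circumradius √(10²−3.44²) = 9.390 (perimeter = 2·24·9.390·sin(180°/24) = 58.83 mm); the cone at (16, -3): at t=0.672 of its height the radius interpolates to r₁+(r₂−r₁)t = 1.810, giving a regular 24-gon of that circumradius (perimeter = 2·24·1.810·sin(180°/24) = 11.34 mm); After the difference (first − rest): starting from the r=10 sphere, the cone at (16, -3) misses the remaining region (no effect) — boundary = 58.83 mm. So its perimeter = 58.83 mm. Layer 39 (z = 9.36): the r=10 sphere slices to a regular 24-gon of circumradius 9.979 (√(r²−h²) with h=0.64 from center) (perimeter = 2·24·9.979·sin(180°/24) = 62.52 mm); the cone at (16, -3) (r1=4.5→r2=0.5) has section circumradius 2.692 here — a regular 24-gon (perimeter = 2·24·2.692·sin(180°/24) = 16.87 mm); After the difference (first − rest): starting from the r=10 sphere, the cone at (16, -3) misses the remaining region (no effect) — boundary = 62.52 mm. So its perimeter = 62.52 mm. Layer 39 is larger (62.52 vs 58.83 mm).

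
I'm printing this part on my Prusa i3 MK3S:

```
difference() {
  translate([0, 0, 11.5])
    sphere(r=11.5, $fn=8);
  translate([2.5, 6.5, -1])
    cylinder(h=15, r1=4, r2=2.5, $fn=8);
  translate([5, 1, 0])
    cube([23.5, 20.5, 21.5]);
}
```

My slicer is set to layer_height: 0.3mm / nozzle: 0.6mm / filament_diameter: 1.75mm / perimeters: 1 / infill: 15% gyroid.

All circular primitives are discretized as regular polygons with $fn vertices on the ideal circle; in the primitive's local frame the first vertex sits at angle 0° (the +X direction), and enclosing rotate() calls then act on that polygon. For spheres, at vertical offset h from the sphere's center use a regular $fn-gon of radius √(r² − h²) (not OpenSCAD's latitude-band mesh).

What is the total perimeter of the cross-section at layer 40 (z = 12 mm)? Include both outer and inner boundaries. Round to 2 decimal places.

88.27 mm

At z = 12 mm: the r=11.5 sphere contributes a regular 8-gon of circumradius √(11.5²−0.5²) = 11.489 (perimeter = 2·8·11.489·sin(180°/8) = 70.35 mm); the cone at (2.5, 6.5) contributes a regular 8-gon of circumradius 2.700 (interpolated between r1=4 and r2=2.5 at t=0.867) (perimeter = 2·8·2.700·sin(180°/8) = 16.53 mm); the cube at (5, 1) is present — its section is the full 23.5×20.5 rectangle (perimeter 88.00 mm); After the difference (first − rest): starting from the r=11.5 sphere, the cone at (2.5, 6.5) lies wholly inside it (removes its full 20.62 mm² and its 16.53 mm outline becomes a hole wall); the 23.5×20.5 cube at (5, 1) partially overlaps it — only the 34.69 mm² overlap (of its 481.75 mm²) is removed, clipping the outline — boundary = 88.27 mm. Overall, the cross-section is a single solid region. Total boundary length (outer) = 88.27 mm.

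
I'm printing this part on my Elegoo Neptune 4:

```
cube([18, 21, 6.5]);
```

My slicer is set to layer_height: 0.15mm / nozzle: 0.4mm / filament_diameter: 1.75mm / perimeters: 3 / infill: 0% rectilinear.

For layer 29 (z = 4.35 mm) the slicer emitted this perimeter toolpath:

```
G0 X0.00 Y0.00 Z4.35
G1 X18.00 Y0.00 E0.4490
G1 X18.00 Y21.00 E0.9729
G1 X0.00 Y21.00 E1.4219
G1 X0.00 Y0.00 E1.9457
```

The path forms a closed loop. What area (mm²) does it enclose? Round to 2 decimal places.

378.00 mm²

Apply the shoelace formula to the sequence of (X, Y) vertices; enclosed area = 378.00 mm².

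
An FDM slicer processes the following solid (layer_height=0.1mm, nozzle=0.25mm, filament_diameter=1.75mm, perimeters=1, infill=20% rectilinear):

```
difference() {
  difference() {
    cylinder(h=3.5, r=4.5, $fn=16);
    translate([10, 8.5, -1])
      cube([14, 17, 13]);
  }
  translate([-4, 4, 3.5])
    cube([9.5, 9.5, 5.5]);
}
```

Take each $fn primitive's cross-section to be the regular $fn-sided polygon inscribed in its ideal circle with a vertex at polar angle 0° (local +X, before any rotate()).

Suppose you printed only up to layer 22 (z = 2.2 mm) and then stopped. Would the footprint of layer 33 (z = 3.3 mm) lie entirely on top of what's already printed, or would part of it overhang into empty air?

entirely on top

Compare the two slices. At z = 2.2: the r=4.5 cylinder gives a regular 16-gon of circumradius 4.5 (constant along its height) (area = (16/2)·4.500²·sin(360°/16) = 61.99 mm²); the cube at (10, 8.5) (footprint 14×17) is included at this height (area 238.00 mm²); Subtracting the remaining from the first: starting from the r=4.5 cylinder (61.99 mm²), the 14×17 cube at (10, 8.5) misses the remaining region (no effect) — area = 61.99 mm²; the cube at (-4, 4) does not reach this height (z outside [3.5, 9]); Subtracting the remaining from the first: none of the subtracted shapes is present at this height, so that combined region is unchanged — area = 61.99 mm². At z = 3.3: the r=4.5 cylinder gives a regular 16-gon of circumradius 4.5 (constant along its height) (area = (16/2)·4.500²·sin(360°/16) = 61.99 mm²); the cube at (10, 8.5) (footprint 14×17) is included at this height (area 238.00 mm²); Subtracting the remaining from the first: starting from the r=4.5 cylinder (61.99 mm²), the 14×17 cube at (10, 8.5) misses the remaining region (no effect) — area = 61.99 mm²; the cube at (-4, 4) does not reach this height (z outside [3.5, 9]); Taking the first minus the rest: none of the subtracted shapes is present at this height, so that combined region is unchanged — area = 61.99 mm². Checking containment: the cross-section at z = 3.3 is a subset of the cross-section at z = 2.2.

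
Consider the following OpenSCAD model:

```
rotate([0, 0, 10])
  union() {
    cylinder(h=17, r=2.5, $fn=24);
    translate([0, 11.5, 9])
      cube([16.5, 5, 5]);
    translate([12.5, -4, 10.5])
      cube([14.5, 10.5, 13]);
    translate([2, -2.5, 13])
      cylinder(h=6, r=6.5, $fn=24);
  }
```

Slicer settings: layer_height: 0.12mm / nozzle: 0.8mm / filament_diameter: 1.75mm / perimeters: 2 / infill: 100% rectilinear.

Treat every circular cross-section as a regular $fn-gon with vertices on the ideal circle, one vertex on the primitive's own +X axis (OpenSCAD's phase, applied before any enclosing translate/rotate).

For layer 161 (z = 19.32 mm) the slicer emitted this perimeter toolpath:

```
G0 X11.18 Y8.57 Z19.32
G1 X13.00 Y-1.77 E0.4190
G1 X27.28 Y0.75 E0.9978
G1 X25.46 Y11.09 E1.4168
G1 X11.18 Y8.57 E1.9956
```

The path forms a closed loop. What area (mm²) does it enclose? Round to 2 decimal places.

152.24 mm²

Apply the shoelace formula to the sequence of (X, Y) vertices; enclosed area = 152.24 mm².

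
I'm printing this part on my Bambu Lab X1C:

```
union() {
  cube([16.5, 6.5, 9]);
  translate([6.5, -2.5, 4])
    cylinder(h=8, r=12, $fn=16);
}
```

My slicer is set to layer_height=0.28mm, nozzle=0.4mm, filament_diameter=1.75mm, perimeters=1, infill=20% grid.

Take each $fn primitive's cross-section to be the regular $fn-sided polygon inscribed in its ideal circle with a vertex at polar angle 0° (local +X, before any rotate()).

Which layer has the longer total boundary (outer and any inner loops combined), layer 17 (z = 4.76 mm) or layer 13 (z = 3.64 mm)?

Layer 17 (z = 4.76): the cube (footprint 16.5×6.5) is included at this height (perimeter 46.00 mm); the r=12 cylinder at (6.5, -2.5) contributes a regular 16-gon of circumradius 12 (perimeter = 2·16·12.000·sin(180°/16) = 74.91 mm); Taking the union: the regions partially overlap (shared area 104.56 mm²), so the edge portions inside another operand are dropped and the merged outline is re-measured after clipping — boundary = 76.33 mm. So its perimeter = 76.33 mm. Layer 13 (z = 3.64): the 16.5×6.5 cube contributes its full rectangle (perimeter 46.00 mm); the cylinder at (6.5, -2.5) is absent (z outside [4, 12]); Taking the union: only the 16.5×6.5 cube is present, so the union is just that shape — boundary = 46.00 mm. So its perimeter = 46.00 mm. Layer 17 is larger (76.33 vs 46.00 mm).

layer 17 (z = 4.76 mm)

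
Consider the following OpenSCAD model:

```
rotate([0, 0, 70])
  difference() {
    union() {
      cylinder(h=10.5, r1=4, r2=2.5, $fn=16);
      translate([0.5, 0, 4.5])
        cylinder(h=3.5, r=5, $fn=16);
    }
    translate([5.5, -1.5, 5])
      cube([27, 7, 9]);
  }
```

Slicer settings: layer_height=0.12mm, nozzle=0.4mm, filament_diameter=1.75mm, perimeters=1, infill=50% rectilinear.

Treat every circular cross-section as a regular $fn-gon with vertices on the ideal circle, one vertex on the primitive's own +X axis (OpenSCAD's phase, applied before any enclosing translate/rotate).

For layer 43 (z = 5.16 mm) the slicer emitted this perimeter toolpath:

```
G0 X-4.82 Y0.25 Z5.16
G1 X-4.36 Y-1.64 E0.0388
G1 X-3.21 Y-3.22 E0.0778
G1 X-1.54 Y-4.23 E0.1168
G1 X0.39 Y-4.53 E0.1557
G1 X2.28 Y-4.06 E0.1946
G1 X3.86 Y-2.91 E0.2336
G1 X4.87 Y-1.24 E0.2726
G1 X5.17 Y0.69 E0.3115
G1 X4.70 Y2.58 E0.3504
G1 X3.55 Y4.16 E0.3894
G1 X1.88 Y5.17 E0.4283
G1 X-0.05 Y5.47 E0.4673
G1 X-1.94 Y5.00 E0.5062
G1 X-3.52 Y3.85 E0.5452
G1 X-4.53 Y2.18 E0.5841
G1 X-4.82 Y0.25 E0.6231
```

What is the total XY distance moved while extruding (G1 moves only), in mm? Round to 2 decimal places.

Sum the Euclidean lengths of each G1 segment: total = 31.22 mm.

31.22 mm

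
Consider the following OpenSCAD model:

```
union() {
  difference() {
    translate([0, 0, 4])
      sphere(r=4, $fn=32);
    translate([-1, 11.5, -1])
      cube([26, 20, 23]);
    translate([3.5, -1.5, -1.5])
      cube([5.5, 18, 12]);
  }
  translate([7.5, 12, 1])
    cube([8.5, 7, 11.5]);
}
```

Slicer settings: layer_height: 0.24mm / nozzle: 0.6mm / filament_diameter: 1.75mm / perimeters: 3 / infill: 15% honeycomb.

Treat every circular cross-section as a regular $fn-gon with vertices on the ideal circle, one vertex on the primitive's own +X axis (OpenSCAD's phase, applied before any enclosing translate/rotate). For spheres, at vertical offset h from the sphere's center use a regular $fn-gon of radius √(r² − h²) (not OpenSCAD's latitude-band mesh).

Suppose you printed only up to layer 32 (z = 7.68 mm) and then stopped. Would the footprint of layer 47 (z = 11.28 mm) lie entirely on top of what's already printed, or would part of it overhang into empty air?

Compare the two slices. At z = 7.68: the sphere: section is a regular 32-gon, circumradius = √(r²−h²) = √(4²−3.68²) = 1.568 (area = (32/2)·1.568²·sin(360°/32) = 7.67 mm²); the cube at (-1, 11.5) is present — its section is the full 26×20 rectangle (area 520.00 mm²); the 5.5×18 cube at (3.5, -1.5) contributes its full rectangle (area 99.00 mm²); Taking the first minus the rest: starting from the r=4 sphere (7.67 mm²), the 26×20 cube at (-1, 11.5) misses the remaining region (no effect); the 5.5×18 cube at (3.5, -1.5) misses the remaining region (no effect) — area = 7.67 mm²; the cube at (7.5, 12) is present — its section is the full 8.5×7 rectangle (area 59.50 mm²); Combining (union): the 2 present regions are separate (no shared area or edge), so areas and boundary lengths simply add and each stays a separate island — area = 67.17 mm². At z = 11.28: the sphere is not intersected at this z (|z−center|=7.280 > r=4); the 26×20 cube at (-1, 11.5) contributes its full rectangle (area 520.00 mm²); the cube at (3.5, -1.5) does not reach this height (z outside [-1.5, 10.5]); Taking the first minus the rest: the first operand is absent here, so nothing remains; the cube at (7.5, 12) is present — its section is the full 8.5×7 rectangle (area 59.50 mm²); Taking the union: only the 8.5×7 cube at (7.5, 12) is present, so the union is just that shape — area = 59.50 mm². Checking containment: the cross-section at z = 11.28 is a subset of the cross-section at z = 7.68.

entirely on top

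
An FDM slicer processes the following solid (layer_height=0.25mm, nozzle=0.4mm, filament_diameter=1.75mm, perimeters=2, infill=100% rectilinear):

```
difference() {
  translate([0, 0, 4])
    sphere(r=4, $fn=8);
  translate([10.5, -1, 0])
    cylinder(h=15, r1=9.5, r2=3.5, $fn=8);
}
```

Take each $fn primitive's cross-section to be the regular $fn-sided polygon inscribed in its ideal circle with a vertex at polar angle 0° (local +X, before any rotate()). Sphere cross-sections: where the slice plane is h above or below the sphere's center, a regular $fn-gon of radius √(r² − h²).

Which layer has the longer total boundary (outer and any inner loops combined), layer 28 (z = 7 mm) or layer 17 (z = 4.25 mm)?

Layer 28 (z = 7): the sphere: section is a regular 8-gon, circumradius = √(r²−h²) = √(4²−3²) = 2.646 (perimeter = 2·8·2.646·sin(180°/8) = 16.20 mm); the cone at (10.5, -1): at t=0.467 of its height the radius interpolates to r₁+(r₂−r₁)t = 6.700, giving a regular 8-gon of that circumradius (perimeter = 2·8·6.700·sin(180°/8) = 41.02 mm); Taking the first minus the rest: starting from the r=4 sphere, the cone at (10.5, -1) misses the remaining region (no effect) — boundary = 16.20 mm. So its perimeter = 16.20 mm. Layer 17 (z = 4.25): the r=4 sphere slices to a regular 8-gon of circumradius 3.992 (√(r²−h²) with h=0.25 from center) (perimeter = 2·8·3.992·sin(180°/8) = 24.44 mm); the cone at (10.5, -1) contributes a regular 8-gon of circumradius 7.800 (interpolated between r1=9.5 and r2=3.5 at t=0.283) (perimeter = 2·8·7.800·sin(180°/8) = 47.76 mm); Subtracting the remaining from the first: starting from the r=4 sphere, the cone at (10.5, -1) partially overlaps it — only the 1.81 mm² overlap (of its 172.08 mm²) is removed, clipping the outline — boundary = 24.44 mm. So its perimeter = 24.44 mm. Layer 17 is larger (24.44 vs 16.20 mm).

layer 17 (z = 4.25 mm)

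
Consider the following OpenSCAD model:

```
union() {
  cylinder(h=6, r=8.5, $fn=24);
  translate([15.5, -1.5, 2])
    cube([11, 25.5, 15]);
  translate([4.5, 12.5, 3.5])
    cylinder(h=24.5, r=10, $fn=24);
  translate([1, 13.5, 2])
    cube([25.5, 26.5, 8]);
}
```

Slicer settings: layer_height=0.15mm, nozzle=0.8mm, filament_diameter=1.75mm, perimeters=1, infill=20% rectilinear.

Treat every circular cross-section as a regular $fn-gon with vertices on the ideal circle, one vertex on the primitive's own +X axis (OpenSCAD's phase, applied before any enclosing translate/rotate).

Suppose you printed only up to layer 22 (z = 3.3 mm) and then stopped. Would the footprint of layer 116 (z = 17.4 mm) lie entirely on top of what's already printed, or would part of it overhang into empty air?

part overhangs

Compare the two slices. At z = 3.3: the r=8.5 cylinder contributes a regular 24-gon of circumradius 8.5 (area = (24/2)·8.500²·sin(360°/24) = 224.40 mm²); the cube at (15.5, -1.5) is present — its section is the full 11×25.5 rectangle (area 280.50 mm²); the cylinder at (4.5, 12.5) is absent (z outside [3.5, 28]); the 25.5×26.5 cube at (1, 13.5) contributes its full rectangle (area 675.75 mm²); Merging all regions: the regions partially overlap — summed areas 1180.65 mm² minus the doubly-counted overlap 115.50 mm² gives 1065.15 mm² — area = 1065.15 mm². At z = 17.4: the cylinder is absent (z outside [0, 6]); the cube at (15.5, -1.5) does not reach this height (z outside [2, 17]); the r=10 cylinder at (4.5, 12.5) contributes a regular 24-gon of circumradius 10 (area = (24/2)·10.000²·sin(360°/24) = 310.58 mm²); the cube at (1, 13.5) is absent (z outside [2, 10]); Merging all regions: only the r=10 cylinder at (4.5, 12.5) is present, so the union is just that shape — area = 310.58 mm². Checking containment: at z = 17.4 the cross-section extends beyond the z = 3.3 cross-section by about 167.81 mm².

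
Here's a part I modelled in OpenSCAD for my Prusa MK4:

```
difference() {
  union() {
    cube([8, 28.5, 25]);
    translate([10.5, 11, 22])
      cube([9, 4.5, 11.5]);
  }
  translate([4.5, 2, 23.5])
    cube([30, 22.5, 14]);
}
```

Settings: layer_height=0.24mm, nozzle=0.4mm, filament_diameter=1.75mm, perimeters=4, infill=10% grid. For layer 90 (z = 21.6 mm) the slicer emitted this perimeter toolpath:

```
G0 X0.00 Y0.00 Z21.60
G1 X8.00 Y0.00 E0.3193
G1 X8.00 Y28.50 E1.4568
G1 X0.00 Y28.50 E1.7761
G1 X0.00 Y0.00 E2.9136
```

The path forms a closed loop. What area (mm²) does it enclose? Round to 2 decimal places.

Apply the shoelace formula to the sequence of (X, Y) vertices; enclosed area = 228.00 mm².

228.00 mm²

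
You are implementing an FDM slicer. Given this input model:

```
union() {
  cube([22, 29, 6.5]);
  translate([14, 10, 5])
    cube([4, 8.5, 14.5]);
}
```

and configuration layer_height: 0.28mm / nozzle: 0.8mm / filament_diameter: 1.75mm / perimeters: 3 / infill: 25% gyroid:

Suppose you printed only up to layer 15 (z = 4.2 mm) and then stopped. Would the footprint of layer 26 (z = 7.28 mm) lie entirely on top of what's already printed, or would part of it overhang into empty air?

entirely on top

Compare the two slices. At z = 4.2: the cube (footprint 22×29) is included at this height (area 638.00 mm²); the cube at (14, 10) is absent (z outside [5, 19.5]); Combining (union): only the 22×29 cube is present, so the union is just that shape — area = 638.00 mm². At z = 7.28: the cube is not intersected at this z (z outside [0, 6.5]); the cube at (14, 10) is present — its section is the full 4×8.5 rectangle (area 34.00 mm²); Taking the union: only the 4×8.5 cube at (14, 10) is present, so the union is just that shape — area = 34.00 mm². Checking containment: the cross-section at z = 7.28 is a subset of the cross-section at z = 4.2.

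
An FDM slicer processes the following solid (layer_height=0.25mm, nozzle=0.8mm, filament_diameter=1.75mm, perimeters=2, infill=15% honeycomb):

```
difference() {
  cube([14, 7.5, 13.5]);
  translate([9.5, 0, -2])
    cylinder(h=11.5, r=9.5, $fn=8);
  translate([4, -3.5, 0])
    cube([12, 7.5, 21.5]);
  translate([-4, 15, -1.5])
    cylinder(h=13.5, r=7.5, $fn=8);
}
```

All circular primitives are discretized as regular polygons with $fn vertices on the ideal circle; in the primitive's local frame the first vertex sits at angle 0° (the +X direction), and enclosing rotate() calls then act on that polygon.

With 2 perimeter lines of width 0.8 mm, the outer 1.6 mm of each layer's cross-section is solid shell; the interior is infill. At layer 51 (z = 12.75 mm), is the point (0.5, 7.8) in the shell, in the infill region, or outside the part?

At z = 12.75 mm: the cube is present — its section is the full 14×7.5 rectangle; the cylinder at (9.5, 0) is not intersected at this z (z outside [-2, 9.5]); the cube at (4, -3.5) is present — its section is the full 12×7.5 rectangle; the cylinder at (-4, 15) does not reach this height (z outside [-1.5, 12]); After the difference (first − rest): starting from the 14×7.5 cube, the 12×7.5 cube at (4, -3.5) partially overlaps it — only the 40.00 mm² overlap (of its 90.00 mm²) is removed, clipping the outline — 1 connected region. Overall, the cross-section is a single solid region. The nearest boundary edge runs (0.00, 7.50)→(14.00, 7.50); distance from the point to it = 0.30 mm. The point is not inside any of the regions above, so it lies outside the cross-section (0.30 mm from the nearest boundary).

outside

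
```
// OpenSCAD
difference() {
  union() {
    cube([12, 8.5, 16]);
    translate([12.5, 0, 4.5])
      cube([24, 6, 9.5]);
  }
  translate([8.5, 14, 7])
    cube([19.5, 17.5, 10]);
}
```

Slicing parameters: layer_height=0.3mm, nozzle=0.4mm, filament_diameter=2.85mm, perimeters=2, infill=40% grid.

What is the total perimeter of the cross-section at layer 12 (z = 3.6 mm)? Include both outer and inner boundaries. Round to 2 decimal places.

At z = 3.6 mm: the cube is present — its section is the full 12×8.5 rectangle (perimeter 41.00 mm); the cube at (12.5, 0) is not intersected at this z (z outside [4.5, 14]); Taking the union: only the 12×8.5 cube is present, so the union is just that shape — boundary = 41.00 mm; the cube at (8.5, 14) is absent (z outside [7, 17]); Taking the first minus the rest: none of the subtracted shapes is present at this height, so the result so far is unchanged — boundary = 41.00 mm. Overall, the cross-section is a single solid region. Total boundary length (outer) = 41.00 mm.

41.00 mm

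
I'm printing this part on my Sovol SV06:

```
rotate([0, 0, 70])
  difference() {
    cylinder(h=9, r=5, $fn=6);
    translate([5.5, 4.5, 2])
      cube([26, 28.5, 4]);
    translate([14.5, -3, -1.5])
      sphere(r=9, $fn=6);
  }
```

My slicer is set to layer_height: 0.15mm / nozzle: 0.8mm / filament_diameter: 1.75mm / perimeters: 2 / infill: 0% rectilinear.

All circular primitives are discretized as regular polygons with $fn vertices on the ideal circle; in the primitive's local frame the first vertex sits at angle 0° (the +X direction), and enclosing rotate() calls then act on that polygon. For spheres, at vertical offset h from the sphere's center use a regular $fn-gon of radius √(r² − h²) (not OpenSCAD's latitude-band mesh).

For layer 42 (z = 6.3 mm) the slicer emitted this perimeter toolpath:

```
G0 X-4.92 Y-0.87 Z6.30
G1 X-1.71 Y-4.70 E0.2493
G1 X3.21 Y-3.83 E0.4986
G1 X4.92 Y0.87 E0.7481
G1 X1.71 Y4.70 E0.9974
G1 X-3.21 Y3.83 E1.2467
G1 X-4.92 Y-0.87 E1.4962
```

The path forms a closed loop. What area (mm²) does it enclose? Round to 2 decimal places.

Apply the shoelace formula to the sequence of (X, Y) vertices; enclosed area = 64.91 mm².

64.91 mm²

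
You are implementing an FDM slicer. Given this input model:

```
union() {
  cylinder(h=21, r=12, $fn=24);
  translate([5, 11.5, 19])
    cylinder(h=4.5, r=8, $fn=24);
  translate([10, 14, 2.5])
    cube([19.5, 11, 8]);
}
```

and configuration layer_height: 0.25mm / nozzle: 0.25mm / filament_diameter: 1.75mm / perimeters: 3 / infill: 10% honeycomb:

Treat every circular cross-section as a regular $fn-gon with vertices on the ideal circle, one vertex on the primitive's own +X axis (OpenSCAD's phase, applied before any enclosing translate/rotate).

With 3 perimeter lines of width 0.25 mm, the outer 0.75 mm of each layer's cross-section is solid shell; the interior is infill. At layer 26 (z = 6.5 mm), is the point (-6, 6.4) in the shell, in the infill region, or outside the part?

infill

At z = 6.5 mm: the r=12 cylinder contributes a regular 24-gon of circumradius 12; the cylinder at (5, 11.5) is absent (z outside [19, 23.5]); the cube at (10, 14) is present — its section is the full 19.5×11 rectangle; Taking the union: the 2 present regions are separate (no shared area or edge), so areas and boundary lengths simply add and each stays a separate island — 2 connected regions. Overall, the cross-section has 2 separate islands. The nearest boundary edge runs (-8.49, 8.49)→(-6.00, 10.39); distance from the point to it = 3.17 mm. (Shell/infill is judged within the island containing the point — the largest one.) The point is inside the cross-section and 3.17 mm from the nearest boundary — more than the 0.75 mm shell width (3 × 0.25), so it's in the infill interior.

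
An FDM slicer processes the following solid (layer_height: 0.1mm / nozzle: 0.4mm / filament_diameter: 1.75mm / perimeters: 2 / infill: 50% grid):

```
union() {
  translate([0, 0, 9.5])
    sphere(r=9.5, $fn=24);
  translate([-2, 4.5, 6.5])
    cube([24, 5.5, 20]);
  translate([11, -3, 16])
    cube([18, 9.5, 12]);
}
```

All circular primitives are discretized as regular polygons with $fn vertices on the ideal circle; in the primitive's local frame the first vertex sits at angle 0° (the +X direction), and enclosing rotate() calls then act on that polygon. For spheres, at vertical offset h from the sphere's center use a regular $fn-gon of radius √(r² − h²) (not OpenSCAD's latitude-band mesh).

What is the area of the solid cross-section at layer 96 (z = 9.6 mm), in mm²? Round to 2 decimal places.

At z = 9.6 mm: the r=9.5 sphere slices to a regular 24-gon of circumradius 9.499 (√(r²−h²) with h=0.1 from center) (area = (24/2)·9.499²·sin(360°/24) = 280.27 mm²); the cube at (-2, 4.5) is present — its section is the full 24×5.5 rectangle (area 132.00 mm²); the cube at (11, -3) is absent (z outside [16, 28]); Combining (union): the regions partially overlap — summed areas 412.27 mm² minus the doubly-counted overlap 38.98 mm² gives 373.29 mm² — area = 373.29 mm². Overall, the cross-section is a single solid region. Net area = 373.29 mm².

373.29 mm²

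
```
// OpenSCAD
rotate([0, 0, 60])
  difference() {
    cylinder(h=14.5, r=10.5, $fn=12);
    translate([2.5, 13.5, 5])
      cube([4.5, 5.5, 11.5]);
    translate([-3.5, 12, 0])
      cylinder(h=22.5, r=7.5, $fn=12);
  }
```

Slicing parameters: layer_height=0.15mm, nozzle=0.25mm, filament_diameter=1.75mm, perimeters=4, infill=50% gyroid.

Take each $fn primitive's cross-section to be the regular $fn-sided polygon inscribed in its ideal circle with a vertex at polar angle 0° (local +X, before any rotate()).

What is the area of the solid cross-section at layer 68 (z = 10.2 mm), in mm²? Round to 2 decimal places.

288.39 mm²

At z = 10.2 mm: the r=10.5 cylinder contributes a regular 12-gon of circumradius 10.5 (area = (12/2)·10.500²·sin(360°/12) = 330.75 mm²); the 4.5×5.5 cube at (2.5, 13.5) contributes its full rectangle (area 24.75 mm²); the r=7.5 cylinder at (-3.5, 12) contributes a regular 12-gon of circumradius 7.5 (area = (12/2)·7.500²·sin(360°/12) = 168.75 mm²); Taking the first minus the rest: starting from the r=10.5 cylinder (330.75 mm²), the 4.5×5.5 cube at (2.5, 13.5) misses the remaining region (no effect); the r=7.5 cylinder at (-3.5, 12) partially overlaps it — only the 42.36 mm² overlap (of its 168.75 mm²) is removed, clipping the outline — area = 288.39 mm²; (whole slice rotated 60° about Z — lengths, areas and connectivity unchanged). Overall, the cross-section is a single solid region. Net area = 288.39 mm².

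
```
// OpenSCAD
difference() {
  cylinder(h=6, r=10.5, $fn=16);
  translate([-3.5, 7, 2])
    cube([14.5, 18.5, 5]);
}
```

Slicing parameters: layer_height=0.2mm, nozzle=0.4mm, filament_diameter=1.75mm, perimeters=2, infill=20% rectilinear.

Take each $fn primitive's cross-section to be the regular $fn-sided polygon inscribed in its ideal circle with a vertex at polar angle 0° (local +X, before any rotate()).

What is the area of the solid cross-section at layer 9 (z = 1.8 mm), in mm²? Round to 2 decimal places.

337.53 mm²

At z = 1.8 mm: the cylinder: section is a regular 16-gon, circumradius r=10.5 (area = (16/2)·10.500²·sin(360°/16) = 337.53 mm²); the cube at (-3.5, 7) is absent (z outside [2, 7]); Subtracting the remaining from the first: none of the subtracted shapes is present at this height, so the r=10.5 cylinder is unchanged — area = 337.53 mm². Overall, the cross-section is a single solid region. Net area = 337.53 mm².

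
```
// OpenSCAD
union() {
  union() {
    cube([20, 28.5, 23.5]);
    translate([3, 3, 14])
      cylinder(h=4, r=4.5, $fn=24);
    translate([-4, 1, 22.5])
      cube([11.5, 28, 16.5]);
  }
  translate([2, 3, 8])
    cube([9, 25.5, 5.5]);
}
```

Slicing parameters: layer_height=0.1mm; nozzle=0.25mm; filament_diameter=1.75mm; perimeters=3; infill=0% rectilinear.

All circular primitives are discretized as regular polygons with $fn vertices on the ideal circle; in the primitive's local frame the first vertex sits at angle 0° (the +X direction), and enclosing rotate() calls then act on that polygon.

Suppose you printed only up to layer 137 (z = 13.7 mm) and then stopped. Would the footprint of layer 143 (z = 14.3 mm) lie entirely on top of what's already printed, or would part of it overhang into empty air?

Compare the two slices. At z = 13.7: the cube is present — its section is the full 20×28.5 rectangle (area 570.00 mm²); the cylinder at (3, 3) is absent (z outside [14, 18]); the cube at (-4, 1) is not intersected at this z (z outside [22.5, 39]); Taking the union: only the 20×28.5 cube is present, so the union is just that shape — area = 570.00 mm²; the cube at (2, 3) does not reach this height (z outside [8, 13.5]); Combining (union): only the result so far is present, so the union is just that shape — area = 570.00 mm². At z = 14.3: the cube (footprint 20×28.5) is included at this height (area 570.00 mm²); the cylinder at (3, 3): section is a regular 24-gon, circumradius r=4.5 (area = (24/2)·4.500²·sin(360°/24) = 62.89 mm²); the cube at (-4, 1) is absent (z outside [22.5, 39]); Merging all regions: the regions partially overlap — summed areas 632.89 mm² minus the doubly-counted overlap 49.39 mm² gives 583.51 mm² — area = 583.51 mm²; the cube at (2, 3) is not intersected at this z (z outside [8, 13.5]); Taking the union: only the result so far is present, so the union is just that shape — area = 583.51 mm². Checking containment: at z = 14.3 the cross-section extends beyond the z = 13.7 cross-section by about 13.51 mm².

part overhangs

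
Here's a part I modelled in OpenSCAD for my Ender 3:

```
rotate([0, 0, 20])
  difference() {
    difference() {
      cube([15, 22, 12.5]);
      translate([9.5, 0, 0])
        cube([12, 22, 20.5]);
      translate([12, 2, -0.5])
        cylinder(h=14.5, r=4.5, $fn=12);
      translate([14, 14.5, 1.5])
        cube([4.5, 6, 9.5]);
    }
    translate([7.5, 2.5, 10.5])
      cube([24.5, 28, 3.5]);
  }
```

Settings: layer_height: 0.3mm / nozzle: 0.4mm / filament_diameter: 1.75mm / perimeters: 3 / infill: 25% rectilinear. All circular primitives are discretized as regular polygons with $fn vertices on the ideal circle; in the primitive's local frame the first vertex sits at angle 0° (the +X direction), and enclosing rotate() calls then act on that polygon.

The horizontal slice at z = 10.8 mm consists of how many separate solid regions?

1

At z = 10.8 mm: the cube is present — its section is the full 15×22 rectangle; the cube at (9.5, 0) is present — its section is the full 12×22 rectangle; the r=4.5 cylinder at (12, 2) contributes a regular 12-gon of circumradius 4.5; the 4.5×6 cube at (14, 14.5) contributes its full rectangle; Subtracting the remaining from the first: starting from the 15×22 cube, the 12×22 cube at (9.5, 0) partially overlaps it — only the 121.00 mm² overlap (of its 264.00 mm²) is removed, clipping the outline; the r=4.5 cylinder at (12, 2) partially overlaps it — only the 8.26 mm² overlap (of its 60.75 mm²) is removed, clipping the outline; the 4.5×6 cube at (14, 14.5) misses the remaining region (no effect) — 1 connected region; the cube at (7.5, 2.5) (footprint 24.5×28) is included at this height; After the difference (first − rest): starting from the result so far, the 24.5×28 cube at (7.5, 2.5) partially overlaps it — only the 35.17 mm² overlap (of its 686.00 mm²) is removed, clipping the outline — 1 connected region; (rotated 20° about Z; rotation is an isometry so areas/perimeters/island counts are preserved). The result has 1 disconnected region.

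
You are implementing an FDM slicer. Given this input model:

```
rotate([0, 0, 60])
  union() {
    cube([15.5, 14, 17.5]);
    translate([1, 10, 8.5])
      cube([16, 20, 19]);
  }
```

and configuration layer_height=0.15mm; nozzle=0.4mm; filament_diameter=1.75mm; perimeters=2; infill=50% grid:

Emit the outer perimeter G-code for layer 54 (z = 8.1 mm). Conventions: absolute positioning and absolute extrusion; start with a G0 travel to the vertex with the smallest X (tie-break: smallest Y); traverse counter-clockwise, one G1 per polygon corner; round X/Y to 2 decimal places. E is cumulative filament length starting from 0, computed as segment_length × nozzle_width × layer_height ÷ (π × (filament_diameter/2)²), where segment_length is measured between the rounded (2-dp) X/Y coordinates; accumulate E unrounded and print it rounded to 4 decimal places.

At z = 8.1 mm: the 15.5×14 cube contributes its full rectangle; the cube at (1, 10) is not intersected at this z (z outside [8.5, 27.5]); Combining (union): only the 15.5×14 cube is present, so the union is just that shape — 1 connected region; (rotated 60° about Z; rotation is an isometry so areas/perimeters/island counts are preserved). The outline is a single polygon with 4 vertices. Extrusion per mm of travel: 0.4 × 0.15 / (π × 0.875²) = 0.024945. Accumulating E over each segment gives final E = 1.4714.

G0 X-12.12 Y7.00 Z8.10
G1 X0.00 Y0.00 E0.3491
G1 X7.75 Y13.42 E0.7357
G1 X-4.37 Y20.42 E1.0849
G1 X-12.12 Y7.00 E1.4714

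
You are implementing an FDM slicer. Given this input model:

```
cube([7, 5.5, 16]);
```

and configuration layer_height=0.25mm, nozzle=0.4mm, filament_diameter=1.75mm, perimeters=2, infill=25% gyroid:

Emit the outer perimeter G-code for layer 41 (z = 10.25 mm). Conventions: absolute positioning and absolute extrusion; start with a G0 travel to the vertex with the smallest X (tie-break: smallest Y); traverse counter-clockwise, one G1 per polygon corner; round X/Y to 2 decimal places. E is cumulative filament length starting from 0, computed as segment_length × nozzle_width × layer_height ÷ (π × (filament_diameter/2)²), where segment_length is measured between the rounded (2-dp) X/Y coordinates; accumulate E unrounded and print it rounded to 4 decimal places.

At z = 10.25 mm: the cube (footprint 7×5.5) is included at this height. The outline is a single polygon with 4 vertices. Extrusion per mm of travel: 0.4 × 0.25 / (π × 0.875²) = 0.041575. Accumulating E over each segment gives final E = 1.0394.

G0 X0.00 Y0.00 Z10.25
G1 X7.00 Y0.00 E0.2910
G1 X7.00 Y5.50 E0.5197
G1 X0.00 Y5.50 E0.8107
G1 X0.00 Y0.00 E1.0394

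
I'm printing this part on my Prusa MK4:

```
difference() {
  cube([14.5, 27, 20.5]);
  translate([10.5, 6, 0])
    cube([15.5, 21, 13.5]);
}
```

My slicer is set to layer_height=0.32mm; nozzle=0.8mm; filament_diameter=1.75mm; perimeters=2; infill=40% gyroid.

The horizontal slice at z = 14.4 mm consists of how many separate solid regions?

1

At z = 14.4 mm: the cube (footprint 14.5×27) is included at this height; the cube at (10.5, 6) is not intersected at this z (z outside [0, 13.5]); Subtracting the remaining from the first: none of the subtracted shapes is present at this height, so the 14.5×27 cube is unchanged — 1 connected region. The result has 1 disconnected region.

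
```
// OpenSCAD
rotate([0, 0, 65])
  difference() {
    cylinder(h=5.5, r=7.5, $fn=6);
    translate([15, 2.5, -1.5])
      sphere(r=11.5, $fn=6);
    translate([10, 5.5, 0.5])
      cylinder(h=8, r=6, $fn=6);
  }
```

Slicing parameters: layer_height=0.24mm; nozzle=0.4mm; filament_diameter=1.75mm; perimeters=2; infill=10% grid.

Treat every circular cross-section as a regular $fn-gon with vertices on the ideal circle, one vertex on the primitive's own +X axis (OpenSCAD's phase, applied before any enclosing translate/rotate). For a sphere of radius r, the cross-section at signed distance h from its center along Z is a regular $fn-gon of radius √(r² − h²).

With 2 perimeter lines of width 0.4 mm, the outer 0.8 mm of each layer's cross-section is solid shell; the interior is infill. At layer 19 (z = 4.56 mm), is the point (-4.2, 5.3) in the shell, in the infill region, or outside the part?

At z = 4.56 mm: the r=7.5 cylinder gives a regular 6-gon of circumradius 7.5 (constant along its height); the sphere at (15, 2.5): section is a regular 6-gon, circumradius = √(r²−h²) = √(11.5²−6.06²) = 9.774; the r=6 cylinder at (10, 5.5) contributes a regular 6-gon of circumradius 6; Taking the first minus the rest: starting from the r=7.5 cylinder, the r=11.5 sphere at (15, 2.5) partially overlaps it — only the 2.67 mm² overlap (of its 248.18 mm²) is removed, clipping the outline; the r=6 cylinder at (10, 5.5) partially overlaps it — only the 0.83 mm² overlap (of its 93.53 mm²) is removed, clipping the outline — 1 connected region; (whole slice rotated 65° about Z — lengths, areas and connectivity unchanged). Overall, the cross-section is a single solid region. Undo the 65° rotation: the query point maps to (3.028, 6.046) in the un-rotated model frame. The nearest boundary edge runs (-3.75, 6.50)→(3.75, 6.50); distance from the point to it = 0.45 mm. The point is inside the cross-section, 0.45 mm from the nearest boundary — within the 0.8 mm shell band (2 × 0.4).

shell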